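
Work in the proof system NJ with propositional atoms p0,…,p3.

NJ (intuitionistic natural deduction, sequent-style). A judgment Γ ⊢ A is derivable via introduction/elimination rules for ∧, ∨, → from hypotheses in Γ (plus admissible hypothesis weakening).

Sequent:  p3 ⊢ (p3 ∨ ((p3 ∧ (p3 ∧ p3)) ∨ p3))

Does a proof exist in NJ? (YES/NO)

Derivation trace:
[∨I₂] p3 ⊢ (p3 ∨ ((p3 ∧ (p3 ∧ p3)) ∨ p3))
  [∨I₁] p3 ⊢ ((p3 ∧ (p3 ∧ p3)) ∨ p3)
    [∧I] p3 ⊢ (p3 ∧ (p3 ∧ p3))
      [Ax] p3 ⊢ p3
      [∧I] p3 ⊢ (p3 ∧ p3)
        [Ax] p3 ⊢ p3
        [Ax] p3 ⊢ p3

Result: YES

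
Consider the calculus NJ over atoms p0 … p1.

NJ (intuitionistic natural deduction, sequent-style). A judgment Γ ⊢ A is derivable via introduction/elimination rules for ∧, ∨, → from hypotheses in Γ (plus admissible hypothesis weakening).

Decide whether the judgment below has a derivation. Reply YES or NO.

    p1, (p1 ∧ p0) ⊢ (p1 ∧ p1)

Derivation trace:
[Wk] p1, (p1 ∧ p0) ⊢ (p1 ∧ p1)
  [∧I] p1 ⊢ (p1 ∧ p1)
    [Ax] p1 ⊢ p1
    [Ax] p1 ⊢ p1

Result: YES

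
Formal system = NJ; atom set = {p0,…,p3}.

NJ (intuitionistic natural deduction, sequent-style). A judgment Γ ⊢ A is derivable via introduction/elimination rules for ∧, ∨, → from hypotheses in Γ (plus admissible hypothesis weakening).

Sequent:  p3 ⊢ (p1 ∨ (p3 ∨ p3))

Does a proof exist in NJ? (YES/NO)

Derivation (root first):
[∨I₂] p3 ⊢ (p1 ∨ (p3 ∨ p3))
  [∨I₂] p3 ⊢ (p3 ∨ p3)
    [Ax] p3 ⊢ p3

Result: YES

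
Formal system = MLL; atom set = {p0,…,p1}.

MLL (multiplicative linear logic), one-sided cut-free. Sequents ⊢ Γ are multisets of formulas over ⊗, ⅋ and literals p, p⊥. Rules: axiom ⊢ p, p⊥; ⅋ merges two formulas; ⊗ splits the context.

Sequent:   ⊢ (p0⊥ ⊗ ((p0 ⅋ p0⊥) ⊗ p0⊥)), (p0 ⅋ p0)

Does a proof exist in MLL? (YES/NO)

Proof tree:
[⅋]  ⊢ (p0⊥ ⊗ ((p0 ⅋ p0⊥) ⊗ p0⊥)), (p0 ⅋ p0)
  [⊗]  ⊢ p0, p0, (p0⊥ ⊗ ((p0 ⅋ p0⊥) ⊗ p0⊥))
    [Ax]  ⊢ p0, p0⊥
    [⊗]  ⊢ p0, ((p0 ⅋ p0⊥) ⊗ p0⊥)
      [⅋]  ⊢ (p0 ⅋ p0⊥)
        [Ax]  ⊢ p0, p0⊥
      [Ax]  ⊢ p0, p0⊥

Result: YES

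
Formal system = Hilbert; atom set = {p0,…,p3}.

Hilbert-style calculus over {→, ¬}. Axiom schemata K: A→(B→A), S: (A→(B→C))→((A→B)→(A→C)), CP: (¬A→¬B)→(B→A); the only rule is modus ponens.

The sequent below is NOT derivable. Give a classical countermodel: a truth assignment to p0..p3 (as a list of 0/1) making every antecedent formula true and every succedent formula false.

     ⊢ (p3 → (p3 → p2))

Enumerate valuations to refute Γ ⊢ Δ:
  v=0000: Γ:[] Δ:[(p3 → (p3 → p2))=T] refutes=False
  v=0001: Γ:[] Δ:[(p3 → (p3 → p2))=F] refutes=True  ← countermodel

Result: [0, 0, 0, 1]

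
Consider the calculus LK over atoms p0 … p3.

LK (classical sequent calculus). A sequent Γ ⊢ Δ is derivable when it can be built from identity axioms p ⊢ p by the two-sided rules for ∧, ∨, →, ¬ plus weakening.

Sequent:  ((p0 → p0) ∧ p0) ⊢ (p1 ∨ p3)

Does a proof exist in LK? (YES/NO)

Truth-table refutation:
  v=0000: Γ:[((p0 → p0) ∧ p0)=F] Δ:[(p1 ∨ p3)=F] refutes=False
  v=0001: Γ:[((p0 → p0) ∧ p0)=F] Δ:[(p1 ∨ p3)=T] refutes=False
  v=0010: Γ:[((p0 → p0) ∧ p0)=F] Δ:[(p1 ∨ p3)=F] refutes=False
  v=0011: Γ:[((p0 → p0) ∧ p0)=F] Δ:[(p1 ∨ p3)=T] refutes=False
  v=0100: Γ:[((p0 → p0) ∧ p0)=F] Δ:[(p1 ∨ p3)=T] refutes=False
  v=0101: Γ:[((p0 → p0) ∧ p0)=F] Δ:[(p1 ∨ p3)=T] refutes=False
  v=0110: Γ:[((p0 → p0) ∧ p0)=F] Δ:[(p1 ∨ p3)=T] refutes=False
  v=0111: Γ:[((p0 → p0) ∧ p0)=F] Δ:[(p1 ∨ p3)=T] refutes=False
  v=1000: Γ:[((p0 → p0) ∧ p0)=T] Δ:[(p1 ∨ p3)=F] refutes=True  ← countermodel

Result: NO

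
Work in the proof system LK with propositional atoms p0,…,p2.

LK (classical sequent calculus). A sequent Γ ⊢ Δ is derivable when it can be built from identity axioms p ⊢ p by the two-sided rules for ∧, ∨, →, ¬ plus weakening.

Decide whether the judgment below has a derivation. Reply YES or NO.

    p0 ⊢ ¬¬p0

Derivation (root first):
[¬R] p0 ⊢ ¬¬p0
  [¬L] p0, ¬p0 ⊢ 
    [Ax] p0 ⊢ p0

Result: YES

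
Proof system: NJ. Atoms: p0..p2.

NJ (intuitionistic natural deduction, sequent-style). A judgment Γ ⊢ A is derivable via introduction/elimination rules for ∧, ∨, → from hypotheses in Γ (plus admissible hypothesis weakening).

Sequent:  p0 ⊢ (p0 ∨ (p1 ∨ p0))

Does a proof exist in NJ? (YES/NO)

Proof tree:
[∨I₂] p0 ⊢ (p0 ∨ (p1 ∨ p0))
  [∨I₂] p0 ⊢ (p1 ∨ p0)
    [Ax] p0 ⊢ p0

Result: YES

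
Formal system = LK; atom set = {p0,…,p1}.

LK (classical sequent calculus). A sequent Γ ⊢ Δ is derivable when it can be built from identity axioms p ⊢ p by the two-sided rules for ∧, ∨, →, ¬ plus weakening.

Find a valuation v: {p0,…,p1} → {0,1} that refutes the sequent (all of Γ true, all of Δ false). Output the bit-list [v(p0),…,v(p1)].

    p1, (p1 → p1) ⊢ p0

Truth-table refutation:
  v=00: Γ:[p1=F, (p1 → p1)=T] Δ:[p0=F] refutes=False
  v=01: Γ:[p1=T, (p1 → p1)=T] Δ:[p0=F] refutes=True  ← countermodel

Result: [0, 1]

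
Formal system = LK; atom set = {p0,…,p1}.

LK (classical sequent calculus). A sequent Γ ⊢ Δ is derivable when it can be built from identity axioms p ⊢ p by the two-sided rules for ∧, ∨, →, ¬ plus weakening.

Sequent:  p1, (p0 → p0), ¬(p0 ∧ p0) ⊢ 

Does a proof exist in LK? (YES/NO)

Search for a countermodel by truth-table:
  v=00: Γ:[p1=F, (p0 → p0)=T, ¬(p0 ∧ p0)=T] Δ:[] refutes=False
  v=01: Γ:[p1=T, (p0 → p0)=T, ¬(p0 ∧ p0)=T] Δ:[] refutes=True  ← countermodel

Result: NO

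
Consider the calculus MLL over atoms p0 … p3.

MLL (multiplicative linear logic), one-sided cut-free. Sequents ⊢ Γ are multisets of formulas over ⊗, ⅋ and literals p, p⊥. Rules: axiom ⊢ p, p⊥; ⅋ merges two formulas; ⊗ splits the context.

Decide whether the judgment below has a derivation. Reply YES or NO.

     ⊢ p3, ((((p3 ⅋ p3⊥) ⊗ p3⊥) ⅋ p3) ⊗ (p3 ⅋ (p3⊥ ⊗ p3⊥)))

Proof tree:
[⊗]  ⊢ p3, ((((p3 ⅋ p3⊥) ⊗ p3⊥) ⅋ p3) ⊗ (p3 ⅋ (p3⊥ ⊗ p3⊥)))
  [⅋]  ⊢ (((p3 ⅋ p3⊥) ⊗ p3⊥) ⅋ p3)
    [⊗]  ⊢ p3, ((p3 ⅋ p3⊥) ⊗ p3⊥)
      [⅋]  ⊢ (p3 ⅋ p3⊥)
        [Ax]  ⊢ p3, p3⊥
      [Ax]  ⊢ p3, p3⊥
  [⅋]  ⊢ p3, (p3 ⅋ (p3⊥ ⊗ p3⊥))
    [⊗]  ⊢ p3, p3, (p3⊥ ⊗ p3⊥)
      [Ax]  ⊢ p3, p3⊥
      [Ax]  ⊢ p3, p3⊥

Result: YES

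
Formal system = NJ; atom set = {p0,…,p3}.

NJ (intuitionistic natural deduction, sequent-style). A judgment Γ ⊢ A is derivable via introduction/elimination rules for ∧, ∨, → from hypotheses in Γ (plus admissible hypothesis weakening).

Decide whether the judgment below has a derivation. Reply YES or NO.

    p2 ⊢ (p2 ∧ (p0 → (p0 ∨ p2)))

Derivation (root first):
[∧I] p2 ⊢ (p2 ∧ (p0 → (p0 ∨ p2)))
  [Ax] p2 ⊢ p2
  [→I]  ⊢ (p0 → (p0 ∨ p2))
    [∨I₁] p0 ⊢ (p0 ∨ p2)
      [Ax] p0 ⊢ p0

Result: YES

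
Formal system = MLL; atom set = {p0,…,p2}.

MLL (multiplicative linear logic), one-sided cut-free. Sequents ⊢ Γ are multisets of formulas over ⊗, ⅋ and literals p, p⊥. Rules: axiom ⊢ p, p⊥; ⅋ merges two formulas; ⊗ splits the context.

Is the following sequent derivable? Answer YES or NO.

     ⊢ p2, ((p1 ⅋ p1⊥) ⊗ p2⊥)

Derivation (root first):
[⊗]  ⊢ p2, ((p1 ⅋ p1⊥) ⊗ p2⊥)
  [⅋]  ⊢ (p1 ⅋ p1⊥)
    [Ax]  ⊢ p1, p1⊥
  [Ax]  ⊢ p2, p2⊥

Result: YES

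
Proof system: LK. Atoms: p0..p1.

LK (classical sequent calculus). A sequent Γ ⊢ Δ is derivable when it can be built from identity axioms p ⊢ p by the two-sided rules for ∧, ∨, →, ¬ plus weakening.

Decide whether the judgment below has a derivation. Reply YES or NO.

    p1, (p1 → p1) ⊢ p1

Derivation trace:
[→L] p1, (p1 → p1) ⊢ p1
  [WR] p1 ⊢ p1, p1, p1
    [WR] p1 ⊢ p1, p1
      [Ax] p1 ⊢ p1
  [WR] p1 ⊢ p1, p1, p1
    [WR] p1 ⊢ p1, p1
      [Ax] p1 ⊢ p1

Result: YES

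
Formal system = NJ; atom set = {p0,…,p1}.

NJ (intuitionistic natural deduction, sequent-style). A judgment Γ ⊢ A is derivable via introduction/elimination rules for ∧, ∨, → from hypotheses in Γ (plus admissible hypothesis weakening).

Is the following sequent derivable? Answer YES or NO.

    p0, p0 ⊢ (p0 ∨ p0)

Derivation trace:
[∨I₂] p0, p0 ⊢ (p0 ∨ p0)
  [Wk] p0, p0 ⊢ p0
    [Ax] p0 ⊢ p0

Result: YES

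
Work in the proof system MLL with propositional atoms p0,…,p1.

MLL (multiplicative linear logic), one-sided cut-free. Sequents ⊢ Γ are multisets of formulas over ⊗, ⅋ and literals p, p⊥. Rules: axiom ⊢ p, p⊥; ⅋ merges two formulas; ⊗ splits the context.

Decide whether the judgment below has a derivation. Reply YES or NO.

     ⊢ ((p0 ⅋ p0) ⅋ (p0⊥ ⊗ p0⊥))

Derivation trace:
[⅋]  ⊢ ((p0 ⅋ p0) ⅋ (p0⊥ ⊗ p0⊥))
  [⅋]  ⊢ (p0⊥ ⊗ p0⊥), (p0 ⅋ p0)
    [⊗]  ⊢ p0, p0, (p0⊥ ⊗ p0⊥)
      [Ax]  ⊢ p0, p0⊥
      [Ax]  ⊢ p0, p0⊥

Result: YES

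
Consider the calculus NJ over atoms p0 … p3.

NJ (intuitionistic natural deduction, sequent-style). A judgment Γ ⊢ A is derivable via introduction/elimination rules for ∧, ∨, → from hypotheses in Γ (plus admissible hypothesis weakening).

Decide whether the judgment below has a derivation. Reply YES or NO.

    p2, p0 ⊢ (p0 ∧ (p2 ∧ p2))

Derivation (root first):
[∧I] p2, p0 ⊢ (p0 ∧ (p2 ∧ p2))
  [Ax] p0 ⊢ p0
  [∧I] p2 ⊢ (p2 ∧ p2)
    [Ax] p2 ⊢ p2
    [Ax] p2 ⊢ p2

Result: YES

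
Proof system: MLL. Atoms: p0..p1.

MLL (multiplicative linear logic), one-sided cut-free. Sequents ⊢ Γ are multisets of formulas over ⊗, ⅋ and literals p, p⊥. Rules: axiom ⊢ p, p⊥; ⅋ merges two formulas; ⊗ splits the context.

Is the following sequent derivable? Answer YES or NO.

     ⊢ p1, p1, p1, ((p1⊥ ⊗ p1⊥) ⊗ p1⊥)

Derivation trace:
[⊗]  ⊢ p1, p1, p1, ((p1⊥ ⊗ p1⊥) ⊗ p1⊥)
  [⊗]  ⊢ p1, p1, (p1⊥ ⊗ p1⊥)
    [Ax]  ⊢ p1, p1⊥
    [Ax]  ⊢ p1, p1⊥
  [Ax]  ⊢ p1, p1⊥

Result: YES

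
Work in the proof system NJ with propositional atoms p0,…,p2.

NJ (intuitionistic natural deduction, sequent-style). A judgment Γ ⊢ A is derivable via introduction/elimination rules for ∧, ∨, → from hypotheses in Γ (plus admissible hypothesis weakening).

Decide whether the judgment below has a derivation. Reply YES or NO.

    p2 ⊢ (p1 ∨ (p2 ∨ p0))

Proof tree:
[∨I₂] p2 ⊢ (p1 ∨ (p2 ∨ p0))
  [∨I₁] p2 ⊢ (p2 ∨ p0)
    [Ax] p2 ⊢ p2

Result: YES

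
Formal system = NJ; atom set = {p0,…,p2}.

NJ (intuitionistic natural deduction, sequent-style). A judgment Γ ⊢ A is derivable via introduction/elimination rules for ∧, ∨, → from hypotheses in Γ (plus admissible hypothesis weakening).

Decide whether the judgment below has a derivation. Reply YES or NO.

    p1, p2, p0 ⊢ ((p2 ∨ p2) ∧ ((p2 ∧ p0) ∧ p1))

Derivation (root first):
[∧I] p1, p2, p0 ⊢ ((p2 ∨ p2) ∧ ((p2 ∧ p0) ∧ p1))
  [∨I₂] p2 ⊢ (p2 ∨ p2)
    [Ax] p2 ⊢ p2
  [∧I] p1, p2, p0 ⊢ ((p2 ∧ p0) ∧ p1)
    [∧I] p2, p0 ⊢ (p2 ∧ p0)
      [Ax] p2 ⊢ p2
      [Ax] p0 ⊢ p0
    [Ax] p1 ⊢ p1

Result: YES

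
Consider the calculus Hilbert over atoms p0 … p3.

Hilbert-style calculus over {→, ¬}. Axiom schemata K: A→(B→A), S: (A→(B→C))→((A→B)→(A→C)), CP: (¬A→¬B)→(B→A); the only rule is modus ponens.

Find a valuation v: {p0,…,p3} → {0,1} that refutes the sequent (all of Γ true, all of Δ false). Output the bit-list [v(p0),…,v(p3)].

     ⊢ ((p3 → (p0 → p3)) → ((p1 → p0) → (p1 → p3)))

Search for a countermodel by truth-table:
  v=0000: Γ:[] Δ:[((p3 → (p0 → p3)) → ((p1 → p0) → (p1 → p3)))=T] refutes=False
  v=0001: Γ:[] Δ:[((p3 → (p0 → p3)) → ((p1 → p0) → (p1 → p3)))=T] refutes=False
  v=0010: Γ:[] Δ:[((p3 → (p0 → p3)) → ((p1 → p0) → (p1 → p3)))=T] refutes=False
  v=0011: Γ:[] Δ:[((p3 → (p0 → p3)) → ((p1 → p0) → (p1 → p3)))=T] refutes=False
  v=0100: Γ:[] Δ:[((p3 → (p0 → p3)) → ((p1 → p0) → (p1 → p3)))=T] refutes=False
  v=0101: Γ:[] Δ:[((p3 → (p0 → p3)) → ((p1 → p0) → (p1 → p3)))=T] refutes=False
  v=0110: Γ:[] Δ:[((p3 → (p0 → p3)) → ((p1 → p0) → (p1 → p3)))=T] refutes=False
  v=0111: Γ:[] Δ:[((p3 → (p0 → p3)) → ((p1 → p0) → (p1 → p3)))=T] refutes=False
  v=1000: Γ:[] Δ:[((p3 → (p0 → p3)) → ((p1 → p0) → (p1 → p3)))=T] refutes=False
  v=1001: Γ:[] Δ:[((p3 → (p0 → p3)) → ((p1 → p0) → (p1 → p3)))=T] refutes=False
  v=1010: Γ:[] Δ:[((p3 → (p0 → p3)) → ((p1 → p0) → (p1 → p3)))=T] refutes=False
  v=1011: Γ:[] Δ:[((p3 → (p0 → p3)) → ((p1 → p0) → (p1 → p3)))=T] refutes=False
  v=1100: Γ:[] Δ:[((p3 → (p0 → p3)) → ((p1 → p0) → (p1 → p3)))=F] refutes=True  ← countermodel

Result: [1, 1, 0, 0]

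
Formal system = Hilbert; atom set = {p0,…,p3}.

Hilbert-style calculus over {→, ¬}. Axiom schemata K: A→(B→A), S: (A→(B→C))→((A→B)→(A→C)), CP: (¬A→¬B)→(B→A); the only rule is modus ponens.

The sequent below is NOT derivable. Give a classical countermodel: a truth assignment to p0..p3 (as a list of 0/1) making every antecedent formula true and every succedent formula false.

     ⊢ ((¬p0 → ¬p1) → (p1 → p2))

Truth-table refutation:
  v=0000: Γ:[] Δ:[((¬p0 → ¬p1) → (p1 → p2))=T] refutes=False
  v=0001: Γ:[] Δ:[((¬p0 → ¬p1) → (p1 → p2))=T] refutes=False
  v=0010: Γ:[] Δ:[((¬p0 → ¬p1) → (p1 → p2))=T] refutes=False
  v=0011: Γ:[] Δ:[((¬p0 → ¬p1) → (p1 → p2))=T] refutes=False
  v=0100: Γ:[] Δ:[((¬p0 → ¬p1) → (p1 → p2))=T] refutes=False
  v=0101: Γ:[] Δ:[((¬p0 → ¬p1) → (p1 → p2))=T] refutes=False
  v=0110: Γ:[] Δ:[((¬p0 → ¬p1) → (p1 → p2))=T] refutes=False
  v=0111: Γ:[] Δ:[((¬p0 → ¬p1) → (p1 → p2))=T] refutes=False
  v=1000: Γ:[] Δ:[((¬p0 → ¬p1) → (p1 → p2))=T] refutes=False
  v=1001: Γ:[] Δ:[((¬p0 → ¬p1) → (p1 → p2))=T] refutes=False
  v=1010: Γ:[] Δ:[((¬p0 → ¬p1) → (p1 → p2))=T] refutes=False
  v=1011: Γ:[] Δ:[((¬p0 → ¬p1) → (p1 → p2))=T] refutes=False
  v=1100: Γ:[] Δ:[((¬p0 → ¬p1) → (p1 → p2))=F] refutes=True  ← countermodel

Result: [1, 1, 0, 0]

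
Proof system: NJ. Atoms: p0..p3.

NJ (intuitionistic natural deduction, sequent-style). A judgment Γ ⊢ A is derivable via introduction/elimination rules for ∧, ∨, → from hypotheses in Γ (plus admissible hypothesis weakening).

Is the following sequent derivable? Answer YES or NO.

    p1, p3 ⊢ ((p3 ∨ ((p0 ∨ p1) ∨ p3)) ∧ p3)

Proof tree:
[∧I] p1, p3 ⊢ ((p3 ∨ ((p0 ∨ p1) ∨ p3)) ∧ p3)
  [∨I₂] p1 ⊢ (p3 ∨ ((p0 ∨ p1) ∨ p3))
    [∨I₁] p1 ⊢ ((p0 ∨ p1) ∨ p3)
      [∨I₂] p1 ⊢ (p0 ∨ p1)
        [Ax] p1 ⊢ p1
  [Ax] p3 ⊢ p3

Result: YES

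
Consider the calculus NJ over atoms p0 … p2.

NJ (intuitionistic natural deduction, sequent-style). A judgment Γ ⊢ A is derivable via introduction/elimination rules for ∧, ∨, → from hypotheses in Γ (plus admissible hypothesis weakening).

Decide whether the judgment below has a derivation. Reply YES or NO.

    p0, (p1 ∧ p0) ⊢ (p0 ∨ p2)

Derivation (root first):
[∨I₁] p0, (p1 ∧ p0) ⊢ (p0 ∨ p2)
  [Wk] p0, (p1 ∧ p0) ⊢ p0
    [Ax] p0 ⊢ p0

Result: YES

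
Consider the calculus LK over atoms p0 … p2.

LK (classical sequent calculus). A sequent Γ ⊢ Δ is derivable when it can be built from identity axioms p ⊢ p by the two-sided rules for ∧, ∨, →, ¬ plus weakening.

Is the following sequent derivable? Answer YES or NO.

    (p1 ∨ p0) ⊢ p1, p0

Derivation (root first):
[∨L] (p1 ∨ p0) ⊢ p1, p0
  [Ax] p1 ⊢ p1
  [WR] p0 ⊢ p0, p1
    [Ax] p0 ⊢ p0

Result: YES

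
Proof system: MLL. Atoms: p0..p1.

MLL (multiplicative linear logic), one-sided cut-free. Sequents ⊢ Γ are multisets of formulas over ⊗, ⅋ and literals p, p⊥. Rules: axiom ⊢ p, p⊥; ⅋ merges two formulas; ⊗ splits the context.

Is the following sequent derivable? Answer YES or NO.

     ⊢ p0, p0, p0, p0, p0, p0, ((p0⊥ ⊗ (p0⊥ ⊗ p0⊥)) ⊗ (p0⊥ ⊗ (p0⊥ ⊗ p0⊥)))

Derivation (root first):
[⊗]  ⊢ p0, p0, p0, p0, p0, p0, ((p0⊥ ⊗ (p0⊥ ⊗ p0⊥)) ⊗ (p0⊥ ⊗ (p0⊥ ⊗ p0⊥)))
  [⊗]  ⊢ p0, p0, p0, (p0⊥ ⊗ (p0⊥ ⊗ p0⊥))
    [Ax]  ⊢ p0, p0⊥
    [⊗]  ⊢ p0, p0, (p0⊥ ⊗ p0⊥)
      [Ax]  ⊢ p0, p0⊥
      [Ax]  ⊢ p0, p0⊥
  [⊗]  ⊢ p0, p0, p0, (p0⊥ ⊗ (p0⊥ ⊗ p0⊥))
    [Ax]  ⊢ p0, p0⊥
    [⊗]  ⊢ p0, p0, (p0⊥ ⊗ p0⊥)
      [Ax]  ⊢ p0, p0⊥
      [Ax]  ⊢ p0, p0⊥

Result: YES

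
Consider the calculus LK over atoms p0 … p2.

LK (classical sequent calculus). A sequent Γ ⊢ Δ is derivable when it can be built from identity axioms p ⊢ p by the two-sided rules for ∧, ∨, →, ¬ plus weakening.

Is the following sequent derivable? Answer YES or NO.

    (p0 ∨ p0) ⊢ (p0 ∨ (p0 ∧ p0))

Proof tree:
[∨R] (p0 ∨ p0) ⊢ (p0 ∨ (p0 ∧ p0))
  [∨L] (p0 ∨ p0) ⊢ (p0 ∧ p0), p0
    [∧R] p0 ⊢ (p0 ∧ p0)
      [Ax] p0 ⊢ p0
      [Ax] p0 ⊢ p0
    [Ax] p0 ⊢ p0

Result: YES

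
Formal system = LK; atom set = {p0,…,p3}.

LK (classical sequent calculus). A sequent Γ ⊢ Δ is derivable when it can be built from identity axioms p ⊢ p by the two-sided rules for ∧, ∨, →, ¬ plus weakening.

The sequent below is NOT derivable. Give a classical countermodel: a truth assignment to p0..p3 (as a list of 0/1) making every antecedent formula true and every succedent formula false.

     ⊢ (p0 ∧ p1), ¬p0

Truth-table refutation:
  v=0000: Γ:[] Δ:[(p0 ∧ p1)=F, ¬p0=T] refutes=False
  v=0001: Γ:[] Δ:[(p0 ∧ p1)=F, ¬p0=T] refutes=False
  v=0010: Γ:[] Δ:[(p0 ∧ p1)=F, ¬p0=T] refutes=False
  v=0011: Γ:[] Δ:[(p0 ∧ p1)=F, ¬p0=T] refutes=False
  v=0100: Γ:[] Δ:[(p0 ∧ p1)=F, ¬p0=T] refutes=False
  v=0101: Γ:[] Δ:[(p0 ∧ p1)=F, ¬p0=T] refutes=False
  v=0110: Γ:[] Δ:[(p0 ∧ p1)=F, ¬p0=T] refutes=False
  v=0111: Γ:[] Δ:[(p0 ∧ p1)=F, ¬p0=T] refutes=False
  v=1000: Γ:[] Δ:[(p0 ∧ p1)=F, ¬p0=F] refutes=True  ← countermodel

Result: [1, 0, 0, 0]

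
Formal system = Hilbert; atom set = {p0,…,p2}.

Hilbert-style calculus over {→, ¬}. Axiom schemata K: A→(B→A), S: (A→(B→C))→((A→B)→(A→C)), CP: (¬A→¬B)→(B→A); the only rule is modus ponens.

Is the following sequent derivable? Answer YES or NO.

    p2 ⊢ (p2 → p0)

Search for a countermodel by truth-table:
  v=000: Γ:[p2=F] Δ:[(p2 → p0)=T] refutes=False
  v=001: Γ:[p2=T] Δ:[(p2 → p0)=F] refutes=True  ← countermodel

Result: NO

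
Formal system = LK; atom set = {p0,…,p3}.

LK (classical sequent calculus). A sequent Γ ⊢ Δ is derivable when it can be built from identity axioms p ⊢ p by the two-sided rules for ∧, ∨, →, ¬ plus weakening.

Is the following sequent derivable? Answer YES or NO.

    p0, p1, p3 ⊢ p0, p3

Derivation (root first):
[WR] p0, p1, p3 ⊢ p0, p3
  [WL] p0, p1, p3 ⊢ p0
    [WL] p0, p1 ⊢ p0
      [Ax] p0 ⊢ p0

Result: YES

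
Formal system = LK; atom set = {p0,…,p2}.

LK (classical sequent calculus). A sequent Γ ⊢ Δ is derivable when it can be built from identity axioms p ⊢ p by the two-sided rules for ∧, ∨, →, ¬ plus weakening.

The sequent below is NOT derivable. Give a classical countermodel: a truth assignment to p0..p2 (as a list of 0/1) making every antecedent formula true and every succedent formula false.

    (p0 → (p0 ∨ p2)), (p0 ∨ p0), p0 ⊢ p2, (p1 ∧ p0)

Enumerate valuations to refute Γ ⊢ Δ:
  v=000: Γ:[(p0 → (p0 ∨ p2))=T, (p0 ∨ p0)=F, p0=F] Δ:[p2=F, (p1 ∧ p0)=F] refutes=False
  v=001: Γ:[(p0 → (p0 ∨ p2))=T, (p0 ∨ p0)=F, p0=F] Δ:[p2=T, (p1 ∧ p0)=F] refutes=False
  v=010: Γ:[(p0 → (p0 ∨ p2))=T, (p0 ∨ p0)=F, p0=F] Δ:[p2=F, (p1 ∧ p0)=F] refutes=False
  v=011: Γ:[(p0 → (p0 ∨ p2))=T, (p0 ∨ p0)=F, p0=F] Δ:[p2=T, (p1 ∧ p0)=F] refutes=False
  v=100: Γ:[(p0 → (p0 ∨ p2))=T, (p0 ∨ p0)=T, p0=T] Δ:[p2=F, (p1 ∧ p0)=F] refutes=True  ← countermodel

Result: [1, 0, 0]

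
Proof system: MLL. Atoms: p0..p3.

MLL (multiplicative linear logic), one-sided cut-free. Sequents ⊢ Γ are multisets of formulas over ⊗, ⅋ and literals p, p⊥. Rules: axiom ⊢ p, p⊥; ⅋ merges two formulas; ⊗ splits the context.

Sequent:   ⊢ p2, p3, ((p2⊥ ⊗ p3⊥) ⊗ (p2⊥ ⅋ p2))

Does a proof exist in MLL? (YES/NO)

Derivation trace:
[⊗]  ⊢ p2, p3, ((p2⊥ ⊗ p3⊥) ⊗ (p2⊥ ⅋ p2))
  [⊗]  ⊢ p2, p3, (p2⊥ ⊗ p3⊥)
    [Ax]  ⊢ p2, p2⊥
    [Ax]  ⊢ p3, p3⊥
  [⅋]  ⊢ (p2⊥ ⅋ p2)
    [Ax]  ⊢ p2, p2⊥

Result: YES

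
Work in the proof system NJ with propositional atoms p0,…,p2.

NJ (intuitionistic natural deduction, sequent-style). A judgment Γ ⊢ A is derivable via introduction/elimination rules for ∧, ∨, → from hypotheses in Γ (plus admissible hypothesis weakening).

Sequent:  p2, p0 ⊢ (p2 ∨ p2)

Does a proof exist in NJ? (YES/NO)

Derivation trace:
[Wk] p2, p0 ⊢ (p2 ∨ p2)
  [∨I₁] p2 ⊢ (p2 ∨ p2)
    [Ax] p2 ⊢ p2

Result: YES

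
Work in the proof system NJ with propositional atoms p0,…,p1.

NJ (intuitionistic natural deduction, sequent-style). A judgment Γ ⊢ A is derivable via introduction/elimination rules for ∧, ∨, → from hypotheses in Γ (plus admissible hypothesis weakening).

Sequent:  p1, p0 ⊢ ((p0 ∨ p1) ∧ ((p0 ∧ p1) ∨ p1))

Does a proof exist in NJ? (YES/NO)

Proof tree:
[∧I] p1, p0 ⊢ ((p0 ∨ p1) ∧ ((p0 ∧ p1) ∨ p1))
  [∨I₁] p0 ⊢ (p0 ∨ p1)
    [Ax] p0 ⊢ p0
  [∨I₁] p1, p0 ⊢ ((p0 ∧ p1) ∨ p1)
    [∧I] p1, p0 ⊢ (p0 ∧ p1)
      [Ax] p0 ⊢ p0
      [Ax] p1 ⊢ p1

Result: YES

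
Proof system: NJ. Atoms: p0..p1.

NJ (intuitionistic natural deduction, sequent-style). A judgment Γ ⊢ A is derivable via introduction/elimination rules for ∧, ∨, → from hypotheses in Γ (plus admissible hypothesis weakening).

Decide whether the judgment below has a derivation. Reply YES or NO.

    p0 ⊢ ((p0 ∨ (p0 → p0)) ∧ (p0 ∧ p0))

Proof tree:
[∧I] p0 ⊢ ((p0 ∨ (p0 → p0)) ∧ (p0 ∧ p0))
  [∨I₂]  ⊢ (p0 ∨ (p0 → p0))
    [→I]  ⊢ (p0 → p0)
      [Ax] p0 ⊢ p0
  [∧I] p0 ⊢ (p0 ∧ p0)
    [Ax] p0 ⊢ p0
    [Ax] p0 ⊢ p0

Result: YES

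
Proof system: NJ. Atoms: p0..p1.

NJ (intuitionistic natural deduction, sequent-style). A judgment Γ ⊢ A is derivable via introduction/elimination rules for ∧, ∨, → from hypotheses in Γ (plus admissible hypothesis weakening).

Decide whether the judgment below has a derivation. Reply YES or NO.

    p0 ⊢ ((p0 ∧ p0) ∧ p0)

Proof tree:
[∧I] p0 ⊢ ((p0 ∧ p0) ∧ p0)
  [∧I] p0 ⊢ (p0 ∧ p0)
    [Ax] p0 ⊢ p0
    [Ax] p0 ⊢ p0
  [Ax] p0 ⊢ p0

Result: YES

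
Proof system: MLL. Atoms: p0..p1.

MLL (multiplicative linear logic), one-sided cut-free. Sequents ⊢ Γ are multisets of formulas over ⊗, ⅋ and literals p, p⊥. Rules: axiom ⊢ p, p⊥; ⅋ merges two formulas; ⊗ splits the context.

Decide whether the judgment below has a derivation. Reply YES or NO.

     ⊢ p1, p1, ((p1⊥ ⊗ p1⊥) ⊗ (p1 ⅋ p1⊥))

Proof tree:
[⊗]  ⊢ p1, p1, ((p1⊥ ⊗ p1⊥) ⊗ (p1 ⅋ p1⊥))
  [⊗]  ⊢ p1, p1, (p1⊥ ⊗ p1⊥)
    [Ax]  ⊢ p1, p1⊥
    [Ax]  ⊢ p1, p1⊥
  [⅋]  ⊢ (p1 ⅋ p1⊥)
    [Ax]  ⊢ p1, p1⊥

Result: YES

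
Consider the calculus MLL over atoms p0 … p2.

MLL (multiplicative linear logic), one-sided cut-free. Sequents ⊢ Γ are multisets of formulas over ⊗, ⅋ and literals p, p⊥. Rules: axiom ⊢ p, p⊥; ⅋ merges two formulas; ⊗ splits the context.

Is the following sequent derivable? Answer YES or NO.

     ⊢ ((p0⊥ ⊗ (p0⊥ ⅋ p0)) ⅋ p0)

Proof tree:
[⅋]  ⊢ ((p0⊥ ⊗ (p0⊥ ⅋ p0)) ⅋ p0)
  [⊗]  ⊢ p0, (p0⊥ ⊗ (p0⊥ ⅋ p0))
    [Ax]  ⊢ p0, p0⊥
    [⅋]  ⊢ (p0⊥ ⅋ p0)
      [Ax]  ⊢ p0, p0⊥

Result: YES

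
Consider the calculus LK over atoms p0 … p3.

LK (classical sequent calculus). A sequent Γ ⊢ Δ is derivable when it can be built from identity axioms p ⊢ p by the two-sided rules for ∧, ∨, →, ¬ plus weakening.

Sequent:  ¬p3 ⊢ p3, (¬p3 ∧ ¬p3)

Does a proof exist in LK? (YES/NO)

Derivation trace:
[∧R] ¬p3 ⊢ p3, (¬p3 ∧ ¬p3)
  [¬R]  ⊢ p3, ¬p3
    [Ax] p3 ⊢ p3
  [¬L] ¬p3 ⊢ ¬p3
    [¬R]  ⊢ p3, ¬p3
      [Ax] p3 ⊢ p3

Result: YES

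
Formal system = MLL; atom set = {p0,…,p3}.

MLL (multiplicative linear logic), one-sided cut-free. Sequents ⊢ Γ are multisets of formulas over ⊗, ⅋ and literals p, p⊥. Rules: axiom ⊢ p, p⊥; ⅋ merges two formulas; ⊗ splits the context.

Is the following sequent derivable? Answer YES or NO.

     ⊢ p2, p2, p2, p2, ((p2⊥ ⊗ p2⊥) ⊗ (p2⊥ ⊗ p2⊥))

Proof tree:
[⊗]  ⊢ p2, p2, p2, p2, ((p2⊥ ⊗ p2⊥) ⊗ (p2⊥ ⊗ p2⊥))
  [⊗]  ⊢ p2, p2, (p2⊥ ⊗ p2⊥)
    [Ax]  ⊢ p2, p2⊥
    [Ax]  ⊢ p2, p2⊥
  [⊗]  ⊢ p2, p2, (p2⊥ ⊗ p2⊥)
    [Ax]  ⊢ p2, p2⊥
    [Ax]  ⊢ p2, p2⊥

Result: YES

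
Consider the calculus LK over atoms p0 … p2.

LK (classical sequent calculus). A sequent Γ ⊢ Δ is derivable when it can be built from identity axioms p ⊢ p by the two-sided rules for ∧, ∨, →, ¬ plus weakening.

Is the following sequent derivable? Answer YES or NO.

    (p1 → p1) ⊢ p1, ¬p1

Proof tree:
[¬R] (p1 → p1) ⊢ p1, ¬p1
  [→L] p1, (p1 → p1) ⊢ p1
    [Ax] p1 ⊢ p1
    [WL] p1, p1 ⊢ p1
      [Ax] p1 ⊢ p1

Result: YES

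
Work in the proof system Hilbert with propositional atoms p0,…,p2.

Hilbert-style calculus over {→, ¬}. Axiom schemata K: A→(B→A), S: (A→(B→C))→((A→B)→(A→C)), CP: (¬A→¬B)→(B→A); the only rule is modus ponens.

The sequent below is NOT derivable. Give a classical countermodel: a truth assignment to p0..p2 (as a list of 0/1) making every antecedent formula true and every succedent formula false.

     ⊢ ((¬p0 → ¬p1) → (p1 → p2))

Truth-table refutation:
  v=000: Γ:[] Δ:[((¬p0 → ¬p1) → (p1 → p2))=T] refutes=False
  v=001: Γ:[] Δ:[((¬p0 → ¬p1) → (p1 → p2))=T] refutes=False
  v=010: Γ:[] Δ:[((¬p0 → ¬p1) → (p1 → p2))=T] refutes=False
  v=011: Γ:[] Δ:[((¬p0 → ¬p1) → (p1 → p2))=T] refutes=False
  v=100: Γ:[] Δ:[((¬p0 → ¬p1) → (p1 → p2))=T] refutes=False
  v=101: Γ:[] Δ:[((¬p0 → ¬p1) → (p1 → p2))=T] refutes=False
  v=110: Γ:[] Δ:[((¬p0 → ¬p1) → (p1 → p2))=F] refutes=True  ← countermodel

Result: [1, 1, 0]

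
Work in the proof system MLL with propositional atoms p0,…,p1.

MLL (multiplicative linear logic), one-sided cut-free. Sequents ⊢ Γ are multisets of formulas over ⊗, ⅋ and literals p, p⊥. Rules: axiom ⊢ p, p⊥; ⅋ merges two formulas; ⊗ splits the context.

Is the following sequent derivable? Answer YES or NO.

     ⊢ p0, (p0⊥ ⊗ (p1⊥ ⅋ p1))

Proof tree:
[⊗]  ⊢ p0, (p0⊥ ⊗ (p1⊥ ⅋ p1))
  [Ax]  ⊢ p0, p0⊥
  [⅋]  ⊢ (p1⊥ ⅋ p1)
    [Ax]  ⊢ p1, p1⊥

Result: YES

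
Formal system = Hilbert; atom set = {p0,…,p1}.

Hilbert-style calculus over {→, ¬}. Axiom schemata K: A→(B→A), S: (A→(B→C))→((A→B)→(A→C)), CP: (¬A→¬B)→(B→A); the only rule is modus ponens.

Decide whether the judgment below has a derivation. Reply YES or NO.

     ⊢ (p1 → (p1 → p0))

Search for a countermodel by truth-table:
  v=00: Γ:[] Δ:[(p1 → (p1 → p0))=T] refutes=False
  v=01: Γ:[] Δ:[(p1 → (p1 → p0))=F] refutes=True  ← countermodel

Result: NO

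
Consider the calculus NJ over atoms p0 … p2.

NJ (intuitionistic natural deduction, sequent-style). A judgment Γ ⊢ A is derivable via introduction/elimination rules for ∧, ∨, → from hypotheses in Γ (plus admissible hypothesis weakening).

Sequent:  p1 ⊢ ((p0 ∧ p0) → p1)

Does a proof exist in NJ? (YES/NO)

Derivation (root first):
[→I] p1 ⊢ ((p0 ∧ p0) → p1)
  [Wk] p1, (p0 ∧ p0) ⊢ p1
    [Ax] p1 ⊢ p1

Result: YES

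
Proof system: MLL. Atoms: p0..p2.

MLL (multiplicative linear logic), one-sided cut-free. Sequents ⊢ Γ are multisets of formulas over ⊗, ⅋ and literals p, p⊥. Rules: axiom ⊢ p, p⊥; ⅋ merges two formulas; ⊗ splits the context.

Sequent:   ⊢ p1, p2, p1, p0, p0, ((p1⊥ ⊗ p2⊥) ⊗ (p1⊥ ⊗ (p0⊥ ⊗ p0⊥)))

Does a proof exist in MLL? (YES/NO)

Derivation trace:
[⊗]  ⊢ p1, p2, p1, p0, p0, ((p1⊥ ⊗ p2⊥) ⊗ (p1⊥ ⊗ (p0⊥ ⊗ p0⊥)))
  [⊗]  ⊢ p1, p2, (p1⊥ ⊗ p2⊥)
    [Ax]  ⊢ p1, p1⊥
    [Ax]  ⊢ p2, p2⊥
  [⊗]  ⊢ p1, p0, p0, (p1⊥ ⊗ (p0⊥ ⊗ p0⊥))
    [Ax]  ⊢ p1, p1⊥
    [⊗]  ⊢ p0, p0, (p0⊥ ⊗ p0⊥)
      [Ax]  ⊢ p0, p0⊥
      [Ax]  ⊢ p0, p0⊥

Result: YES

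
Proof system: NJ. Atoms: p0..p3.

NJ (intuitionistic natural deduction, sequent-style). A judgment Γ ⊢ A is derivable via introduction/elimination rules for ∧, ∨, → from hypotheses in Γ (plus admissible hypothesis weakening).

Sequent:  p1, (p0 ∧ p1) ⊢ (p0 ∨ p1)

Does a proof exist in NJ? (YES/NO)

Derivation trace:
[∨I₂] p1, (p0 ∧ p1) ⊢ (p0 ∨ p1)
  [Wk] p1, (p0 ∧ p1) ⊢ p1
    [Ax] p1 ⊢ p1

Result: YES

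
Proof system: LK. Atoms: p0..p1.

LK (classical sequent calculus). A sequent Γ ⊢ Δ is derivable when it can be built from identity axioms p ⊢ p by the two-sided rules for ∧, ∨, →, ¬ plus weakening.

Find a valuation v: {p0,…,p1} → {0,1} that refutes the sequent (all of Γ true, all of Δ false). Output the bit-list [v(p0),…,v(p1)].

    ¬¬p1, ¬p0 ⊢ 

Enumerate valuations to refute Γ ⊢ Δ:
  v=00: Γ:[¬¬p1=F, ¬p0=T] Δ:[] refutes=False
  v=01: Γ:[¬¬p1=T, ¬p0=T] Δ:[] refutes=True  ← countermodel

Result: [0, 1]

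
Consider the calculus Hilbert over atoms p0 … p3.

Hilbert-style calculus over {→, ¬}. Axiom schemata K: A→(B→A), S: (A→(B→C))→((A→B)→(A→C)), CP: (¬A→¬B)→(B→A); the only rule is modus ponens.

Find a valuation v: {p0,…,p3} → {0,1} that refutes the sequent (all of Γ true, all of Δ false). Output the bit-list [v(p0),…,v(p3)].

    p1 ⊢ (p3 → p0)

Enumerate valuations to refute Γ ⊢ Δ:
  v=0000: Γ:[p1=F] Δ:[(p3 → p0)=T] refutes=False
  v=0001: Γ:[p1=F] Δ:[(p3 → p0)=F] refutes=False
  v=0010: Γ:[p1=F] Δ:[(p3 → p0)=T] refutes=False
  v=0011: Γ:[p1=F] Δ:[(p3 → p0)=F] refutes=False
  v=0100: Γ:[p1=T] Δ:[(p3 → p0)=T] refutes=False
  v=0101: Γ:[p1=T] Δ:[(p3 → p0)=F] refutes=True  ← countermodel

Result: [0, 1, 0, 1]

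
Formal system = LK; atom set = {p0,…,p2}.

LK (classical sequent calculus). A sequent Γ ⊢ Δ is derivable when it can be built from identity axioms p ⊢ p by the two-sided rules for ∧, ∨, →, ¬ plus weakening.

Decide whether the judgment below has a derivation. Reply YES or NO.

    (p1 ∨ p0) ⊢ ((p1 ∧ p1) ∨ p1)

Enumerate valuations to refute Γ ⊢ Δ:
  v=000: Γ:[(p1 ∨ p0)=F] Δ:[((p1 ∧ p1) ∨ p1)=F] refutes=False
  v=001: Γ:[(p1 ∨ p0)=F] Δ:[((p1 ∧ p1) ∨ p1)=F] refutes=False
  v=010: Γ:[(p1 ∨ p0)=T] Δ:[((p1 ∧ p1) ∨ p1)=T] refutes=False
  v=011: Γ:[(p1 ∨ p0)=T] Δ:[((p1 ∧ p1) ∨ p1)=T] refutes=False
  v=100: Γ:[(p1 ∨ p0)=T] Δ:[((p1 ∧ p1) ∨ p1)=F] refutes=True  ← countermodel

Result: NO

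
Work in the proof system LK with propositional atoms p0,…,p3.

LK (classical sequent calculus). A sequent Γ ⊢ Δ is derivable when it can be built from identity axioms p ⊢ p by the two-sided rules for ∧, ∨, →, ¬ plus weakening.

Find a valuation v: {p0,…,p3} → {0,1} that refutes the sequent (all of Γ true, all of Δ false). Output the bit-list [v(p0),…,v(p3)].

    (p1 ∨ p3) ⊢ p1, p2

Search for a countermodel by truth-table:
  v=0000: Γ:[(p1 ∨ p3)=F] Δ:[p1=F, p2=F] refutes=False
  v=0001: Γ:[(p1 ∨ p3)=T] Δ:[p1=F, p2=F] refutes=True  ← countermodel

Result: [0, 0, 0, 1]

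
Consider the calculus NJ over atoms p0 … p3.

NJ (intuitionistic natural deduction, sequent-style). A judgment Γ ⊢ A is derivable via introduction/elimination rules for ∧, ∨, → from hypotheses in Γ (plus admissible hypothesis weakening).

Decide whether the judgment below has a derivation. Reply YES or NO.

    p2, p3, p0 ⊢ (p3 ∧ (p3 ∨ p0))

Derivation (root first):
[∧I] p2, p3, p0 ⊢ (p3 ∧ (p3 ∨ p0))
  [Wk] p3, p2 ⊢ p3
    [Ax] p3 ⊢ p3
  [∨I₁] p3, p0 ⊢ (p3 ∨ p0)
    [Wk] p3, p0 ⊢ p3
      [Ax] p3 ⊢ p3

Result: YES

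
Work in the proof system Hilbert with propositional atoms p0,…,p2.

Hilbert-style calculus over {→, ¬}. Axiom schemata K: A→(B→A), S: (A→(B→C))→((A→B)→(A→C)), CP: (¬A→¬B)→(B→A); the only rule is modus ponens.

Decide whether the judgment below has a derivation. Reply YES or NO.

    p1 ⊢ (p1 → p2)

Search for a countermodel by truth-table:
  v=000: Γ:[p1=F] Δ:[(p1 → p2)=T] refutes=False
  v=001: Γ:[p1=F] Δ:[(p1 → p2)=T] refutes=False
  v=010: Γ:[p1=T] Δ:[(p1 → p2)=F] refutes=True  ← countermodel

Result: NO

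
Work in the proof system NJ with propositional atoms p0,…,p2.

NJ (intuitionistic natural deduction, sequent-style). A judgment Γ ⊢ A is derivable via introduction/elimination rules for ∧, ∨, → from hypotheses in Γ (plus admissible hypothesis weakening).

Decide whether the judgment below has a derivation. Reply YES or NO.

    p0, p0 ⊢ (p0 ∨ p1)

Derivation (root first):
[∨I₁] p0, p0 ⊢ (p0 ∨ p1)
  [Wk] p0, p0 ⊢ p0
    [Ax] p0 ⊢ p0

Result: YES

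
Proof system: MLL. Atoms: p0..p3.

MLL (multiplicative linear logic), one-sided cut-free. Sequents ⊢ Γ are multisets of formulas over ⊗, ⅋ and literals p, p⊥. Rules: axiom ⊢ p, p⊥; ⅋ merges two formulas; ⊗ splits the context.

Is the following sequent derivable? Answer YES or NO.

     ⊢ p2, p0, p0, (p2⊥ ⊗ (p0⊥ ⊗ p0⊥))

Proof tree:
[⊗]  ⊢ p2, p0, p0, (p2⊥ ⊗ (p0⊥ ⊗ p0⊥))
  [Ax]  ⊢ p2, p2⊥
  [⊗]  ⊢ p0, p0, (p0⊥ ⊗ p0⊥)
    [Ax]  ⊢ p0, p0⊥
    [Ax]  ⊢ p0, p0⊥

Result: YES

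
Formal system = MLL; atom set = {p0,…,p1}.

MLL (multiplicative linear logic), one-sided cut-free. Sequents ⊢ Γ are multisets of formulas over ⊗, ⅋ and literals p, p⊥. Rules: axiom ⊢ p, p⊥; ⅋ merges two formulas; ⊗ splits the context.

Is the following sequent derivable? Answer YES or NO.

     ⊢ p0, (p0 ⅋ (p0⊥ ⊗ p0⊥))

Proof tree:
[⅋]  ⊢ p0, (p0 ⅋ (p0⊥ ⊗ p0⊥))
  [⊗]  ⊢ p0, p0, (p0⊥ ⊗ p0⊥)
    [Ax]  ⊢ p0, p0⊥
    [Ax]  ⊢ p0, p0⊥

Result: YES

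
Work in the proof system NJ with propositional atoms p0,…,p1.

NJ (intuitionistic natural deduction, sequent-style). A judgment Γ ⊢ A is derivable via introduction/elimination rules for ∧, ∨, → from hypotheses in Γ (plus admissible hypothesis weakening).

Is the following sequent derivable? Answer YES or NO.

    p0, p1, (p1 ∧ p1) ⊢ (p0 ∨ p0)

Derivation (root first):
[Wk] p0, p1, (p1 ∧ p1) ⊢ (p0 ∨ p0)
  [∨I₁] p0, p1 ⊢ (p0 ∨ p0)
    [Wk] p0, p1 ⊢ p0
      [Ax] p0 ⊢ p0

Result: YES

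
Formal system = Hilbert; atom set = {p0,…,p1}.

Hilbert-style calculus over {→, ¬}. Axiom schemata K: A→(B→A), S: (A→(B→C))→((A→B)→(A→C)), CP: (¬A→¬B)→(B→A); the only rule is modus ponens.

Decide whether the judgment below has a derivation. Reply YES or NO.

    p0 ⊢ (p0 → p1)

Search for a countermodel by truth-table:
  v=00: Γ:[p0=F] Δ:[(p0 → p1)=T] refutes=False
  v=01: Γ:[p0=F] Δ:[(p0 → p1)=T] refutes=False
  v=10: Γ:[p0=T] Δ:[(p0 → p1)=F] refutes=True  ← countermodel

Result: NO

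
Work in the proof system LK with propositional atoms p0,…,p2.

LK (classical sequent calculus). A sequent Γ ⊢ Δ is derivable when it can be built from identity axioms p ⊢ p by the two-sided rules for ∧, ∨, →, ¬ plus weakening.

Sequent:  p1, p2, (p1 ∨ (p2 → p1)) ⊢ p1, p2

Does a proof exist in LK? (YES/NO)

Derivation trace:
[∨L] p1, p2, (p1 ∨ (p2 → p1)) ⊢ p1, p2
  [WR] p1 ⊢ p1, p2
    [Ax] p1 ⊢ p1
  [→L] p1, p2, (p2 → p1) ⊢ p1
    [WL] p1, p2 ⊢ p1, p2
      [WR] p1 ⊢ p1, p2
        [Ax] p1 ⊢ p1
    [Ax] p1 ⊢ p1

Result: YES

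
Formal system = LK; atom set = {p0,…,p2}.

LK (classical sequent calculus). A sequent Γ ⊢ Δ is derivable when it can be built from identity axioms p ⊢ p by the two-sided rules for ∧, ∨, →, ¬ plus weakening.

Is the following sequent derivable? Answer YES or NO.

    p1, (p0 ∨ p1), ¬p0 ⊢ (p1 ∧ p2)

Truth-table refutation:
  v=000: Γ:[p1=F, (p0 ∨ p1)=F, ¬p0=T] Δ:[(p1 ∧ p2)=F] refutes=False
  v=001: Γ:[p1=F, (p0 ∨ p1)=F, ¬p0=T] Δ:[(p1 ∧ p2)=F] refutes=False
  v=010: Γ:[p1=T, (p0 ∨ p1)=T, ¬p0=T] Δ:[(p1 ∧ p2)=F] refutes=True  ← countermodel

Result: NO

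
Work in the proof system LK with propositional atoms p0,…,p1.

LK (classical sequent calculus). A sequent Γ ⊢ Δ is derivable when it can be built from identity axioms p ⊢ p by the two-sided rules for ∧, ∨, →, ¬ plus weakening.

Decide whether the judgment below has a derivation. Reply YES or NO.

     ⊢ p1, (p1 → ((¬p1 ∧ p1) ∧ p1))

Derivation (root first):
[→R]  ⊢ p1, (p1 → ((¬p1 ∧ p1) ∧ p1))
  [∧R] p1 ⊢ p1, ((¬p1 ∧ p1) ∧ p1)
    [∧R] p1 ⊢ p1, (¬p1 ∧ p1)
      [¬R]  ⊢ p1, ¬p1
        [Ax] p1 ⊢ p1
      [Ax] p1 ⊢ p1
    [Ax] p1 ⊢ p1

Result: YES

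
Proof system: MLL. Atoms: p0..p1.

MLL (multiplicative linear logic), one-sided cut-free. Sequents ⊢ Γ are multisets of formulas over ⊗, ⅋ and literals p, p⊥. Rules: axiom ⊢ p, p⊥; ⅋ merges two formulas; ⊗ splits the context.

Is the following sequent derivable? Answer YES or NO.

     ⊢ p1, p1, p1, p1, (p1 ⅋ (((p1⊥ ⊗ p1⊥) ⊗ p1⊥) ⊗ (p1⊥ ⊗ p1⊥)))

Derivation (root first):
[⅋]  ⊢ p1, p1, p1, p1, (p1 ⅋ (((p1⊥ ⊗ p1⊥) ⊗ p1⊥) ⊗ (p1⊥ ⊗ p1⊥)))
  [⊗]  ⊢ p1, p1, p1, p1, p1, (((p1⊥ ⊗ p1⊥) ⊗ p1⊥) ⊗ (p1⊥ ⊗ p1⊥))
    [⊗]  ⊢ p1, p1, p1, ((p1⊥ ⊗ p1⊥) ⊗ p1⊥)
      [⊗]  ⊢ p1, p1, (p1⊥ ⊗ p1⊥)
        [Ax]  ⊢ p1, p1⊥
        [Ax]  ⊢ p1, p1⊥
      [Ax]  ⊢ p1, p1⊥
    [⊗]  ⊢ p1, p1, (p1⊥ ⊗ p1⊥)
      [Ax]  ⊢ p1, p1⊥
      [Ax]  ⊢ p1, p1⊥

Result: YES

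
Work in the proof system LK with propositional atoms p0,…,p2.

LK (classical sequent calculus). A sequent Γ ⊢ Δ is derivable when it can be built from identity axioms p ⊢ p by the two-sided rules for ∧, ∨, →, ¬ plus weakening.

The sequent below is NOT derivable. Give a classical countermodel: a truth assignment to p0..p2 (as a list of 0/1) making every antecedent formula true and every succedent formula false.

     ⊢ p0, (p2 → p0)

Enumerate valuations to refute Γ ⊢ Δ:
  v=000: Γ:[] Δ:[p0=F, (p2 → p0)=T] refutes=False
  v=001: Γ:[] Δ:[p0=F, (p2 → p0)=F] refutes=True  ← countermodel

Result: [0, 0, 1]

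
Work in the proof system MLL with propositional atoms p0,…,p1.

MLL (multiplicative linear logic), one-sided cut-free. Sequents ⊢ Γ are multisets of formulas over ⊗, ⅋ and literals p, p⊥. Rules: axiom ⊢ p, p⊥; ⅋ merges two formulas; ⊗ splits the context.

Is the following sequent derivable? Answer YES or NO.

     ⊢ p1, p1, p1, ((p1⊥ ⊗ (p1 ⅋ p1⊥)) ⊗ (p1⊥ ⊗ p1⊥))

Derivation trace:
[⊗]  ⊢ p1, p1, p1, ((p1⊥ ⊗ (p1 ⅋ p1⊥)) ⊗ (p1⊥ ⊗ p1⊥))
  [⊗]  ⊢ p1, (p1⊥ ⊗ (p1 ⅋ p1⊥))
    [Ax]  ⊢ p1, p1⊥
    [⅋]  ⊢ (p1 ⅋ p1⊥)
      [Ax]  ⊢ p1, p1⊥
  [⊗]  ⊢ p1, p1, (p1⊥ ⊗ p1⊥)
    [Ax]  ⊢ p1, p1⊥
    [Ax]  ⊢ p1, p1⊥

Result: YES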